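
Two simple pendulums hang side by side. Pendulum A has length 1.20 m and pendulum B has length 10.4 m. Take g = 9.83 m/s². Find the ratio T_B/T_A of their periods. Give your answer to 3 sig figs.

2.94

T ∝ √L, so T_B/T_A = √(L_B/L_A) = √(10.4/1.20) = 2.94.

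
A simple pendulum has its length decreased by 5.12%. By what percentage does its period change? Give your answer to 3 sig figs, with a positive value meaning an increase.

T ∝ √L, so T'/T = √(0.9488) = 0.9741.
Percentage change in T = (0.9741 − 1) × 100% = -2.59%.

-2.59%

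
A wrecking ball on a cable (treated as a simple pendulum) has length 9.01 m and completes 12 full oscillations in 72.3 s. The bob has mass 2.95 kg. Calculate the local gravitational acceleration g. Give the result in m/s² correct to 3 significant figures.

T = 72.3/12 = 6.025 s.
From T = 2π√(L/g), g = 4π²L/T² = 4π² × 9.01/6.025² = 9.80 m/s².

9.80 m/s²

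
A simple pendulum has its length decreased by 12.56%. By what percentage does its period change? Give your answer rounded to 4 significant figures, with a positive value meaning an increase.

-6.491%

T ∝ √L, so T'/T = √(0.87440) = 0.93509.
Percentage change in T = (0.93509 − 1) × 100% = -6.491%.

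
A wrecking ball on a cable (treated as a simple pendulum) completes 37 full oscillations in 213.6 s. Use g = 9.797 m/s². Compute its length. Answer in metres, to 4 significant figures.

T = 213.6/37 = 5.7730 s.
From T = 2π√(L/g), L = gT²/(4π²) = 9.797 × 5.7730²/(4π²) = 8.271 m.

8.271 m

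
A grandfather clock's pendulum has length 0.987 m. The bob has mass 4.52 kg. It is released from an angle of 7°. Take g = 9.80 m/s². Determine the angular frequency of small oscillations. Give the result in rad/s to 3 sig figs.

ω = √(g/L) = √(9.80/0.987) = 3.15 rad/s.

3.15 rad/s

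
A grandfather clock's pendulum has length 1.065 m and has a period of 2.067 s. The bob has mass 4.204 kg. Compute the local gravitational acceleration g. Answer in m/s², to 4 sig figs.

9.841 m/s²

From T = 2π√(L/g), g = 4π²L/T² = 4π² × 1.065/2.0670² = 9.841 m/s².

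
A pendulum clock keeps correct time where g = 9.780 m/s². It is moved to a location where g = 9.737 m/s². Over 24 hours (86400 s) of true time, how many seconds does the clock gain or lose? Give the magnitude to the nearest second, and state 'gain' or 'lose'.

lose 190 s

The clock's period scales as T ∝ 1/√g, so T'/T = √(9.780/9.737) = 1.00221.
In 86400 s of true time the clock registers 86400/1.00221 = 86209.9 s, so it loses 190 s.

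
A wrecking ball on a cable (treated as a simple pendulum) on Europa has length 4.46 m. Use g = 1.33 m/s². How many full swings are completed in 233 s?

T = 2π√(L/g) = 2π√(4.46/1.33) = 11.51 s.
Number of complete oscillations = ⌊233/11.51⌋ = ⌊20.25⌋ = 20.

20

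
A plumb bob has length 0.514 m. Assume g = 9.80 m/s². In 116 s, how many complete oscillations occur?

80

T = 2π√(L/g) = 2π√(0.514/9.80) = 1.439 s.
Number of complete oscillations = ⌊116/1.439⌋ = ⌊80.61⌋ = 80.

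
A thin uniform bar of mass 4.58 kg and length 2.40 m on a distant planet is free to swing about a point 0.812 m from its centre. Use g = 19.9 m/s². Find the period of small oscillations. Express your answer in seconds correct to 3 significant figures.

1.67 s

For a physical pendulum T = 2π√(I/(mgd)), with d = 0.8120 m from pivot to centre of mass.
I_cm = mL²/12 = 4.58 × 2.40²/12 = 2.198 kg·m²; I = I_cm + md² = 2.198 + 4.58 × 0.8120² = 5.218 kg·m².
T = 2π√(5.218/(4.58 × 19.9 × 0.8120)) = 1.67 s.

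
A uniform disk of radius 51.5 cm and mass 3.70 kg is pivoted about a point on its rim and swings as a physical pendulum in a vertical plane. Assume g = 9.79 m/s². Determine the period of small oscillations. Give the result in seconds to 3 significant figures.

I_cm = ½mr² = 0.4907 kg·m². The pivot is at distance d = 0.515 m from the centre of mass.
By the parallel-axis theorem, I = I_cm + md² = 0.4907 + 0.9813 = 1.472 kg·m².
T = 2π√(I/(mgd)) = 2π√(1.472/(3.70 × 9.79 × 0.515)) = 1.76 s.

1.76 s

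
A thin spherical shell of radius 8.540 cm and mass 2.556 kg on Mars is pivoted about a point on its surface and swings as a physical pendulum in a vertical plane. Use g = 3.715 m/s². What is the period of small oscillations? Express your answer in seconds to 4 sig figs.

1.230 s

I_cm = (2/3)mr² = 0.012428 kg·m². The pivot is at distance d = 0.08540 m from the centre of mass.
By the parallel-axis theorem, I = I_cm + md² = 0.012428 + 0.018641 = 0.031069 kg·m².
T = 2π√(I/(mgd)) = 2π√(0.031069/(2.556 × 3.715 × 0.08540)) = 1.230 s.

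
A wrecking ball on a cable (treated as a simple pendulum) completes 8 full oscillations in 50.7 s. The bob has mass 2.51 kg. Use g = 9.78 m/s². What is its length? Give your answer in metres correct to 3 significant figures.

9.95 m

T = 50.7/8 = 6.338 s.
From T = 2π√(L/g), L = gT²/(4π²) = 9.78 × 6.338²/(4π²) = 9.95 m.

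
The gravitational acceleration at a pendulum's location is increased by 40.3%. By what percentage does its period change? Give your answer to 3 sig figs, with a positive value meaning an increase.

T ∝ 1/√g, so T'/T = 1/√(1.403) = 0.8443.
Percentage change in T = (0.8443 − 1) × 100% = -15.6%.

-15.6%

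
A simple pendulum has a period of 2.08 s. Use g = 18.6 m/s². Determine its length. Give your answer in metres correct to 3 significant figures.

From T = 2π√(L/g), L = gT²/(4π²) = 18.6 × 2.080²/(4π²) = 2.04 m.

2.04 m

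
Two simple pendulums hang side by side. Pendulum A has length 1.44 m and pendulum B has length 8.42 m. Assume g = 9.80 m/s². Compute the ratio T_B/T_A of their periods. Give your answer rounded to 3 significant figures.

T ∝ √L, so T_B/T_A = √(L_B/L_A) = √(8.42/1.44) = 2.42.

2.42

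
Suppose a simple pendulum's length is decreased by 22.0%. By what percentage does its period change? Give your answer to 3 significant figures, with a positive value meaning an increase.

-11.7%

T ∝ √L, so T'/T = √(0.7800) = 0.8832.
Percentage change in T = (0.8832 − 1) × 100% = -11.7%.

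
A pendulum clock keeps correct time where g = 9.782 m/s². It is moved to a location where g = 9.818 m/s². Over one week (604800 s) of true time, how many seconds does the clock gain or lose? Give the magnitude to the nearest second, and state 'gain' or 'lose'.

The clock's period scales as T ∝ 1/√g, so T'/T = √(9.782/9.818) = 0.998165.
In 604800 s of true time the clock registers 604800/0.998165 = 605911.9 s, so it gains 1112 s.

gain 1112 s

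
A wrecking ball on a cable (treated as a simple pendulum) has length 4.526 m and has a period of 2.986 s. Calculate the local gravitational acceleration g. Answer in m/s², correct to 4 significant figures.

From T = 2π√(L/g), g = 4π²L/T² = 4π² × 4.526/2.9860² = 20.04 m/s².

20.04 m/s²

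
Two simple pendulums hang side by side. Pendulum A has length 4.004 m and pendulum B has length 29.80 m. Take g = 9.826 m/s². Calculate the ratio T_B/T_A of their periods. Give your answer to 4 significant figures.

2.728

T ∝ √L, so T_B/T_A = √(L_B/L_A) = √(29.80/4.004) = 2.728.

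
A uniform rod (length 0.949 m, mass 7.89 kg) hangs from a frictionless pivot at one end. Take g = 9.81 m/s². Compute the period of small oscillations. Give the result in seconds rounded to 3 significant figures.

For a physical pendulum T = 2π√(I/(mgd)), with d = 0.4745 m from pivot to centre of mass.
I_cm = mL²/12 = 7.89 × 0.949²/12 = 0.5921 kg·m²; I = I_cm + md² = 0.5921 + 7.89 × 0.4745² = 2.369 kg·m².
T = 2π√(2.369/(7.89 × 9.81 × 0.4745)) = 1.60 s.

1.60 s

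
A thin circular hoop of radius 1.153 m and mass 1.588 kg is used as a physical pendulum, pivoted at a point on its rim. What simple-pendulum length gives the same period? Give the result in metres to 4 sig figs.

2.306 m

The equivalent simple-pendulum length is L_eq = I/(md), where I is about the pivot and d = 1.1530 m.
I_cm = mR² = 2.1111 kg·m², so I = I_cm + md² = 2.1111 + 2.1111 = 4.2222 kg·m².
L_eq = 4.2222/(1.588 × 1.1530) = 2.306 m.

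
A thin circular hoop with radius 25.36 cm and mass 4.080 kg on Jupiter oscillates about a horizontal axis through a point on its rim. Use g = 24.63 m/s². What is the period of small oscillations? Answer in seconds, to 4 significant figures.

I_cm = mr² = 0.26240 kg·m². The pivot is at distance d = 0.2536 m from the centre of mass.
By the parallel-axis theorem, I = I_cm + md² = 0.26240 + 0.26240 = 0.52479 kg·m².
T = 2π√(I/(mgd)) = 2π√(0.52479/(4.080 × 24.63 × 0.2536)) = 0.9016 s.

0.9016 s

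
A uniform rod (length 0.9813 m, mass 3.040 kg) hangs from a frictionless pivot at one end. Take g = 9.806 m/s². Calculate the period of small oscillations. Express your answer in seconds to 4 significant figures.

1.623 s

For a physical pendulum T = 2π√(I/(mgd)), with d = 0.49065 m from pivot to centre of mass.
I_cm = mL²/12 = 3.040 × 0.9813²/12 = 0.24395 kg·m²; I = I_cm + md² = 0.24395 + 3.040 × 0.49065² = 0.97579 kg·m².
T = 2π√(0.97579/(3.040 × 9.806 × 0.49065)) = 1.623 s.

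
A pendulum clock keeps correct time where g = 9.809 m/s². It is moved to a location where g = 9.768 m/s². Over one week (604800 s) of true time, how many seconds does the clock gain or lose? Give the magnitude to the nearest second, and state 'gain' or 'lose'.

lose 1265 s

The clock's period scales as T ∝ 1/√g, so T'/T = √(9.809/9.768) = 1.00210.
In 604800 s of true time the clock registers 604800/1.00210 = 603534.7 s, so it loses 1265 s.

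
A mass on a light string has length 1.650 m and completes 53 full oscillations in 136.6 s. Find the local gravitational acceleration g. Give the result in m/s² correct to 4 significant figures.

T = 136.6/53 = 2.5774 s.
From T = 2π√(L/g), g = 4π²L/T² = 4π² × 1.650/2.5774² = 9.806 m/s².

9.806 m/s²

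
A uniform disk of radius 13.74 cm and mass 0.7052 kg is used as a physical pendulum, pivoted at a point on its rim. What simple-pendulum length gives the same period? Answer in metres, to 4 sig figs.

0.2061 m

The equivalent simple-pendulum length is L_eq = I/(md), where I is about the pivot and d = 0.13740 m.
I_cm = ½mR² = 0.0066567 kg·m², so I = I_cm + md² = 0.0066567 + 0.013313 = 0.019970 kg·m².
L_eq = 0.019970/(0.7052 × 0.13740) = 0.2061 m.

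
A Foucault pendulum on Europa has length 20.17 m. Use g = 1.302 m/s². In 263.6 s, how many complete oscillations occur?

T = 2π√(L/g) = 2π√(20.17/1.302) = 24.730 s.
Number of complete oscillations = ⌊263.6/24.730⌋ = ⌊10.659⌋ = 10.

10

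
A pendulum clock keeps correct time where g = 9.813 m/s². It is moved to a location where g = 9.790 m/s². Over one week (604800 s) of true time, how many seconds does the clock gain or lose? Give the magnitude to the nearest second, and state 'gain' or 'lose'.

lose 709 s

The clock's period scales as T ∝ 1/√g, so T'/T = √(9.813/9.790) = 1.00117.
In 604800 s of true time the clock registers 604800/1.00117 = 604090.8 s, so it loses 709 s.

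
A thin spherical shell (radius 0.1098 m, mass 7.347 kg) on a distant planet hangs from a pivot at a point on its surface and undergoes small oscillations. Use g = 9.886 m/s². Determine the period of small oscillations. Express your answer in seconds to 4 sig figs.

0.8549 s

I_cm = (2/3)mr² = 0.059050 kg·m². The pivot is at distance d = 0.1098 m from the centre of mass.
By the parallel-axis theorem, I = I_cm + md² = 0.059050 + 0.088576 = 0.14763 kg·m².
T = 2π√(I/(mgd)) = 2π√(0.14763/(7.347 × 9.886 × 0.1098)) = 0.8549 s.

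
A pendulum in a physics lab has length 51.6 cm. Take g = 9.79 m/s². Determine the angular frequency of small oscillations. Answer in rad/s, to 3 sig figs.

ω = √(g/L) = √(9.79/0.516) = 4.36 rad/s.

4.36 rad/s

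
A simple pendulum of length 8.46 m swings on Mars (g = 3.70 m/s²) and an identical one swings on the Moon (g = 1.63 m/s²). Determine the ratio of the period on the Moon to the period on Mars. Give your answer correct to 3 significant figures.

T ∝ 1/√g, so T₂/T₁ = √(g₁/g₂) = √(3.70/1.63) = 1.51.

1.51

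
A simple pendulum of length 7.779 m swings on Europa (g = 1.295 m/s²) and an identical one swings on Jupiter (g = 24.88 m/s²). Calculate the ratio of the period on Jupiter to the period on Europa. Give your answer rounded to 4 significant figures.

T ∝ 1/√g, so T₂/T₁ = √(g₁/g₂) = √(1.295/24.88) = 0.2281.

0.2281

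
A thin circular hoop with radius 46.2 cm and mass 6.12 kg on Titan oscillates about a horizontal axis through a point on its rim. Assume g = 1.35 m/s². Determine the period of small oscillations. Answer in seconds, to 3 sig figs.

5.20 s

I_cm = mr² = 1.306 kg·m². The pivot is at distance d = 0.462 m from the centre of mass.
By the parallel-axis theorem, I = I_cm + md² = 1.306 + 1.306 = 2.613 kg·m².
T = 2π√(I/(mgd)) = 2π√(2.613/(6.12 × 1.35 × 0.462)) = 5.20 s.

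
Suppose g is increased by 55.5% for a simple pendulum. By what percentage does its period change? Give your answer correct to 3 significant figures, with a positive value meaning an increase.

T ∝ 1/√g, so T'/T = 1/√(1.555) = 0.8019.
Percentage change in T = (0.8019 − 1) × 100% = -19.8%.

-19.8%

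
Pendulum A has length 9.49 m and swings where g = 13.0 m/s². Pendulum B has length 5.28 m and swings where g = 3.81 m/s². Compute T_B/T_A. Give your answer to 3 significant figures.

T = 2π√(L/g), so T_B/T_A = √((L_B/g_B)/(L_A/g_A)) = √((5.28/3.81)/(9.49/13.0)) = 1.38.

1.38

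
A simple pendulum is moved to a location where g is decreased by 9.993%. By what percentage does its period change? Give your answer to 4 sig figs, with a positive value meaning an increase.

5.405%

T ∝ 1/√g, so T'/T = 1/√(0.90007) = 1.0541.
Percentage change in T = (1.0541 − 1) × 100% = 5.405%.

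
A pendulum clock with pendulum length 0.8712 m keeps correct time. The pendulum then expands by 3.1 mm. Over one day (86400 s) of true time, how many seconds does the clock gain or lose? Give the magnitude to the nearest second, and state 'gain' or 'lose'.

lose 153 s

T ∝ √L, so T'/T = √(0.87430/0.8712) = 1.00178.
In 86400 s of true time the clock registers 86400/1.00178 = 86246.7 s, so it loses 153 s.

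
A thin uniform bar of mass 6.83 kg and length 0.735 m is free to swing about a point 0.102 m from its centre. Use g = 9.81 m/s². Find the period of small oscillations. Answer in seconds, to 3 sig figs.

For a physical pendulum T = 2π√(I/(mgd)), with d = 0.1020 m from pivot to centre of mass.
I_cm = mL²/12 = 6.83 × 0.735²/12 = 0.3075 kg·m²; I = I_cm + md² = 0.3075 + 6.83 × 0.1020² = 0.3785 kg·m².
T = 2π√(0.3785/(6.83 × 9.81 × 0.1020)) = 1.48 s.

1.48 s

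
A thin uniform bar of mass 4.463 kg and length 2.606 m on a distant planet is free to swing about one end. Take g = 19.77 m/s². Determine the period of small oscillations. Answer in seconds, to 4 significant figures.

For a physical pendulum T = 2π√(I/(mgd)), with d = 1.3030 m from pivot to centre of mass.
I_cm = mL²/12 = 4.463 × 2.606²/12 = 2.5258 kg·m²; I = I_cm + md² = 2.5258 + 4.463 × 1.3030² = 10.103 kg·m².
T = 2π√(10.103/(4.463 × 19.77 × 1.3030)) = 1.863 s.

1.863 s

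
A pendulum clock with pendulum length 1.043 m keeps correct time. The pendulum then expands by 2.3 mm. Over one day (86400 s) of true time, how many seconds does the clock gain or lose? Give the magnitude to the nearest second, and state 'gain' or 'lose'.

T ∝ √L, so T'/T = √(1.04530/1.043) = 1.00110.
In 86400 s of true time the clock registers 86400/1.00110 = 86304.9 s, so it loses 95 s.

lose 95 s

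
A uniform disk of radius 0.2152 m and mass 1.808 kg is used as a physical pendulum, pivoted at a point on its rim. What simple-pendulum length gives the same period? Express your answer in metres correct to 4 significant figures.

0.3228 m

The equivalent simple-pendulum length is L_eq = I/(md), where I is about the pivot and d = 0.21520 m.
I_cm = ½mR² = 0.041865 kg·m², so I = I_cm + md² = 0.041865 + 0.083730 = 0.12560 kg·m².
L_eq = 0.12560/(1.808 × 0.21520) = 0.3228 m.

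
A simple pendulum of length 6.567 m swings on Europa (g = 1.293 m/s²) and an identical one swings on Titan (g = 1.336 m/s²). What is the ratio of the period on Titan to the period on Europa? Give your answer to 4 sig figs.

0.9838

T ∝ 1/√g, so T₂/T₁ = √(g₁/g₂) = √(1.293/1.336) = 0.9838.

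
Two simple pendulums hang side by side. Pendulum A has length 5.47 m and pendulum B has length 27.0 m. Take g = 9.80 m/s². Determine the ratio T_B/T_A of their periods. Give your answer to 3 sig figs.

2.22

T ∝ √L, so T_B/T_A = √(L_B/L_A) = √(27.0/5.47) = 2.22.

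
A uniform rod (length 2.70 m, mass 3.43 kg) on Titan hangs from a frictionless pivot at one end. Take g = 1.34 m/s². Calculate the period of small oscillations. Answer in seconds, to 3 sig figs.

For a physical pendulum T = 2π√(I/(mgd)), with d = 1.350 m from pivot to centre of mass.
I_cm = mL²/12 = 3.43 × 2.70²/12 = 2.084 kg·m²; I = I_cm + md² = 2.084 + 3.43 × 1.350² = 8.335 kg·m².
T = 2π√(8.335/(3.43 × 1.34 × 1.350)) = 7.28 s.

7.28 s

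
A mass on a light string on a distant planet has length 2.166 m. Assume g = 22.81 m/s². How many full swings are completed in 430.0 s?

T = 2π√(L/g) = 2π√(2.166/22.81) = 1.9362 s.
Number of complete oscillations = ⌊430.0/1.9362⌋ = ⌊222.09⌋ = 222.

222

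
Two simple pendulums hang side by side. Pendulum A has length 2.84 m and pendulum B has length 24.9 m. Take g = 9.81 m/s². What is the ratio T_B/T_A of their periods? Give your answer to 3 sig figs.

2.96

T ∝ √L, so T_B/T_A = √(L_B/L_A) = √(24.9/2.84) = 2.96.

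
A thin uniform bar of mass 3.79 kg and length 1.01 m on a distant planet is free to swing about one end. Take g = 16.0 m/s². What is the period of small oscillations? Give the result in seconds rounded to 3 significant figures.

1.29 s

For a physical pendulum T = 2π√(I/(mgd)), with d = 0.5050 m from pivot to centre of mass.
I_cm = mL²/12 = 3.79 × 1.01²/12 = 0.3222 kg·m²; I = I_cm + md² = 0.3222 + 3.79 × 0.5050² = 1.289 kg·m².
T = 2π√(1.289/(3.79 × 16.0 × 0.5050)) = 1.29 s.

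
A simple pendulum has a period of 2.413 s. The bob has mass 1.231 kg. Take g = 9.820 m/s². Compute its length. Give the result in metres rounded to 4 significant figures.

1.448 m

From T = 2π√(L/g), L = gT²/(4π²) = 9.820 × 2.4130²/(4π²) = 1.448 m.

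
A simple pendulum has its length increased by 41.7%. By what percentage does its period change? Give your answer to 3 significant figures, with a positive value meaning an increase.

T ∝ √L, so T'/T = √(1.417) = 1.190.
Percentage change in T = (1.190 − 1) × 100% = 19.0%.

19.0%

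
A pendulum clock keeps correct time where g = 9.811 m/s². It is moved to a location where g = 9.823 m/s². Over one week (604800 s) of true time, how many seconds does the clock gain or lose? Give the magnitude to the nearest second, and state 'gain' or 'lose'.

The clock's period scales as T ∝ 1/√g, so T'/T = √(9.811/9.823) = 0.999389.
In 604800 s of true time the clock registers 604800/0.999389 = 605169.8 s, so it gains 370 s.

gain 370 s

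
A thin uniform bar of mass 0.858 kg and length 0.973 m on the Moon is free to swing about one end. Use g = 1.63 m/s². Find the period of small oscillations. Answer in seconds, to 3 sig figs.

3.96 s

For a physical pendulum T = 2π√(I/(mgd)), with d = 0.4865 m from pivot to centre of mass.
I_cm = mL²/12 = 0.858 × 0.973²/12 = 0.06769 kg·m²; I = I_cm + md² = 0.06769 + 0.858 × 0.4865² = 0.2708 kg·m².
T = 2π√(0.2708/(0.858 × 1.63 × 0.4865)) = 3.96 s.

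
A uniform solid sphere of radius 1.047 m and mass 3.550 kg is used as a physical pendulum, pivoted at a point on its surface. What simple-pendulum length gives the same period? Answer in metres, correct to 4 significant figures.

The equivalent simple-pendulum length is L_eq = I/(md), where I is about the pivot and d = 1.0470 m.
I_cm = (2/5)mR² = 1.5566 kg·m², so I = I_cm + md² = 1.5566 + 3.8915 = 5.4482 kg·m².
L_eq = 5.4482/(3.550 × 1.0470) = 1.466 m.

1.466 m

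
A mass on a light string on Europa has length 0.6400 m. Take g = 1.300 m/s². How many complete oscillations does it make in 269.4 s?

61

T = 2π√(L/g) = 2π√(0.6400/1.300) = 4.4086 s.
Number of complete oscillations = ⌊269.4/4.4086⌋ = ⌊61.108⌋ = 61.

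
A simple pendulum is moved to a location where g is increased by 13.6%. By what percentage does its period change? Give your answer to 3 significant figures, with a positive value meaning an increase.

-6.18%

T ∝ 1/√g, so T'/T = 1/√(1.136) = 0.9382.
Percentage change in T = (0.9382 − 1) × 100% = -6.18%.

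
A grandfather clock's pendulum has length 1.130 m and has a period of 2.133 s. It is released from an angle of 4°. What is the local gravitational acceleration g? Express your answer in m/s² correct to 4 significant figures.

From T = 2π√(L/g), g = 4π²L/T² = 4π² × 1.130/2.1330² = 9.805 m/s².

9.805 m/s²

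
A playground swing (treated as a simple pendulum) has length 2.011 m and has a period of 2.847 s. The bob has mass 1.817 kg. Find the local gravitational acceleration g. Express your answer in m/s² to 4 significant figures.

9.795 m/s²

From T = 2π√(L/g), g = 4π²L/T² = 4π² × 2.011/2.8470² = 9.795 m/s².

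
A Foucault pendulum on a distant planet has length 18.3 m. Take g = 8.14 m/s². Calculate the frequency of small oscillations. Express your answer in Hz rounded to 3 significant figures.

0.106 Hz

T = 2π√(L/g) = 2π√(18.3/8.14) = 9.421 s, so f = 1/T = 0.106 Hz.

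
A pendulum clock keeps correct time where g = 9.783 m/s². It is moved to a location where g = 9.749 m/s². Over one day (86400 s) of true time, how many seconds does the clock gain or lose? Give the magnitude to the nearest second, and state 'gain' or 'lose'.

The clock's period scales as T ∝ 1/√g, so T'/T = √(9.783/9.749) = 1.00174.
In 86400 s of true time the clock registers 86400/1.00174 = 86249.7 s, so it loses 150 s.

lose 150 s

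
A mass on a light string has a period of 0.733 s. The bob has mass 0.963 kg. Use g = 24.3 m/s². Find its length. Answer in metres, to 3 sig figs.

0.331 m

From T = 2π√(L/g), L = gT²/(4π²) = 24.3 × 0.7330²/(4π²) = 0.331 m.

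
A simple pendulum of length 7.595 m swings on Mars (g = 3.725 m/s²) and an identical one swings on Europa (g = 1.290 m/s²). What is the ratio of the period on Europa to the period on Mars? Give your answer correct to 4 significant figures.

1.699

T ∝ 1/√g, so T₂/T₁ = √(g₁/g₂) = √(3.725/1.290) = 1.699.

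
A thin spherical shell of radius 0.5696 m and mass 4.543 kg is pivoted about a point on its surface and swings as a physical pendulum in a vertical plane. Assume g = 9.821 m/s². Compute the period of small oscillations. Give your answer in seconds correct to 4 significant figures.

I_cm = (2/3)mr² = 0.98263 kg·m². The pivot is at distance d = 0.5696 m from the centre of mass.
By the parallel-axis theorem, I = I_cm + md² = 0.98263 + 1.4739 = 2.4566 kg·m².
T = 2π√(I/(mgd)) = 2π√(2.4566/(4.543 × 9.821 × 0.5696)) = 1.953 s.

1.953 s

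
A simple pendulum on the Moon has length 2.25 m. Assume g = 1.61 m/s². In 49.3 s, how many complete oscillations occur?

6

T = 2π√(L/g) = 2π√(2.25/1.61) = 7.428 s.
Number of complete oscillations = ⌊49.3/7.428⌋ = ⌊6.637⌋ = 6.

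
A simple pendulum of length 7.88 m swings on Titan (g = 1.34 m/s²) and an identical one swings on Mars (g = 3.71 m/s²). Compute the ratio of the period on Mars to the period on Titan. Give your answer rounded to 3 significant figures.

T ∝ 1/√g, so T₂/T₁ = √(g₁/g₂) = √(1.34/3.71) = 0.601.

0.601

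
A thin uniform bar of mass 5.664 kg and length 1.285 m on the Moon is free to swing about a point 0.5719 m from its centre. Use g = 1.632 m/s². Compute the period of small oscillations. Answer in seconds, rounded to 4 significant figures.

4.433 s

For a physical pendulum T = 2π√(I/(mgd)), with d = 0.57190 m from pivot to centre of mass.
I_cm = mL²/12 = 5.664 × 1.285²/12 = 0.77938 kg·m²; I = I_cm + md² = 0.77938 + 5.664 × 0.57190² = 2.6319 kg·m².
T = 2π√(2.6319/(5.664 × 1.632 × 0.57190)) = 4.433 s.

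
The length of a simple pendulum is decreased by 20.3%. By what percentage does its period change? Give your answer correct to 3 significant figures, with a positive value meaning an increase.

-10.7%

T ∝ √L, so T'/T = √(0.7970) = 0.8927.
Percentage change in T = (0.8927 − 1) × 100% = -10.7%.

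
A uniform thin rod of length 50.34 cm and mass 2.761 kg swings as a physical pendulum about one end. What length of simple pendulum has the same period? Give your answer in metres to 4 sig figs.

The equivalent simple-pendulum length is L_eq = I/(md), where I is about the pivot and d = 0.25170 m.
I_cm = (1/12)mL² = 0.058306 kg·m², so I = I_cm + md² = 0.058306 + 0.17492 = 0.23322 kg·m².
L_eq = 0.23322/(2.761 × 0.25170) = 0.3356 m.

0.3356 m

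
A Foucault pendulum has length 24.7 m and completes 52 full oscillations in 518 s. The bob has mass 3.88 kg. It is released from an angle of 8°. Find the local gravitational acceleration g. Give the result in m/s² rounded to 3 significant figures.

9.83 m/s²

T = 518/52 = 9.962 s.
From T = 2π√(L/g), g = 4π²L/T² = 4π² × 24.7/9.962² = 9.83 m/s².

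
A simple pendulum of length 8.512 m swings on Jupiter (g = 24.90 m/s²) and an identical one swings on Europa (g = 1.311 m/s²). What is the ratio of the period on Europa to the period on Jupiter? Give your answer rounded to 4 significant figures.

4.358

T ∝ 1/√g, so T₂/T₁ = √(g₁/g₂) = √(24.90/1.311) = 4.358.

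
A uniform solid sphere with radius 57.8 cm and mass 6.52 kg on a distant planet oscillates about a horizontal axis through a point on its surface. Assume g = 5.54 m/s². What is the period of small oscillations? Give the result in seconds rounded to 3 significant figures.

2.40 s

I_cm = (2/5)mr² = 0.8713 kg·m². The pivot is at distance d = 0.578 m from the centre of mass.
By the parallel-axis theorem, I = I_cm + md² = 0.8713 + 2.178 = 3.050 kg·m².
T = 2π√(I/(mgd)) = 2π√(3.050/(6.52 × 5.54 × 0.578)) = 2.40 s.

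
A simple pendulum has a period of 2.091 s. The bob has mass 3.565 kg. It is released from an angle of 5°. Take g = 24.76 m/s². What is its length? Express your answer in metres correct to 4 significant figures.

From T = 2π√(L/g), L = gT²/(4π²) = 24.76 × 2.0910²/(4π²) = 2.742 m.

2.742 m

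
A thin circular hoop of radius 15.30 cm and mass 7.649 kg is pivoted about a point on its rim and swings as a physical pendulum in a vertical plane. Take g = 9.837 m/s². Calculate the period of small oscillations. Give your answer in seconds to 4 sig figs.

1.108 s

I_cm = mr² = 0.17906 kg·m². The pivot is at distance d = 0.1530 m from the centre of mass.
By the parallel-axis theorem, I = I_cm + md² = 0.17906 + 0.17906 = 0.35811 kg·m².
T = 2π√(I/(mgd)) = 2π√(0.35811/(7.649 × 9.837 × 0.1530)) = 1.108 s.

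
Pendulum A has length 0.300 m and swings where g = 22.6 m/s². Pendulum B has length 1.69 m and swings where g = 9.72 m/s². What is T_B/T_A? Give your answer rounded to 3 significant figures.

T = 2π√(L/g), so T_B/T_A = √((L_B/g_B)/(L_A/g_A)) = √((1.69/9.72)/(0.300/22.6)) = 3.62.

3.62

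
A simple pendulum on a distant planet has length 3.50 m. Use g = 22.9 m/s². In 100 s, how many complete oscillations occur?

T = 2π√(L/g) = 2π√(3.50/22.9) = 2.456 s.
Number of complete oscillations = ⌊100/2.456⌋ = ⌊40.71⌋ = 40.

40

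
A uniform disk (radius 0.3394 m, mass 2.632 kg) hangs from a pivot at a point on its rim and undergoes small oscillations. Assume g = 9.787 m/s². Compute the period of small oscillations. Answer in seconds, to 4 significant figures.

I_cm = ½mr² = 0.15159 kg·m². The pivot is at distance d = 0.3394 m from the centre of mass.
By the parallel-axis theorem, I = I_cm + md² = 0.15159 + 0.30319 = 0.45478 kg·m².
T = 2π√(I/(mgd)) = 2π√(0.45478/(2.632 × 9.787 × 0.3394)) = 1.433 s.

1.433 s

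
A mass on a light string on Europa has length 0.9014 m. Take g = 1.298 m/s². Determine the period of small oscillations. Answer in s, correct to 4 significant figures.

5.236 s

T = 2π√(L/g) = 2π√(0.9014/1.298) = 2π × 0.83334 = 5.236 s.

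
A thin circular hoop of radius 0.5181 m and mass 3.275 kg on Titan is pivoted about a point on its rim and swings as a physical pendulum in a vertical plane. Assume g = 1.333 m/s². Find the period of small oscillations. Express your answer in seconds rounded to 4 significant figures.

I_cm = mr² = 0.87910 kg·m². The pivot is at distance d = 0.5181 m from the centre of mass.
By the parallel-axis theorem, I = I_cm + md² = 0.87910 + 0.87910 = 1.7582 kg·m².
T = 2π√(I/(mgd)) = 2π√(1.7582/(3.275 × 1.333 × 0.5181)) = 5.540 s.

5.540 s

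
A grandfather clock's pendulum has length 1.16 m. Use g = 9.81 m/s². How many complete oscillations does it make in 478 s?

221

T = 2π√(L/g) = 2π√(1.16/9.81) = 2.161 s.
Number of complete oscillations = ⌊478/2.161⌋ = ⌊221.2⌋ = 221.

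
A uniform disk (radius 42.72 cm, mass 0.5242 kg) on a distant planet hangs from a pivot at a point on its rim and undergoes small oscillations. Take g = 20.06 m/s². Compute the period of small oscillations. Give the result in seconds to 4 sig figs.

I_cm = ½mr² = 0.047833 kg·m². The pivot is at distance d = 0.4272 m from the centre of mass.
By the parallel-axis theorem, I = I_cm + md² = 0.047833 + 0.095666 = 0.14350 kg·m².
T = 2π√(I/(mgd)) = 2π√(0.14350/(0.5242 × 20.06 × 0.4272)) = 1.123 s.

1.123 s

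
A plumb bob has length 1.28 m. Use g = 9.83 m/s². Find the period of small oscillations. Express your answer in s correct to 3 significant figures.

T = 2π√(L/g) = 2π√(1.28/9.83) = 2π × 0.3609 = 2.27 s.

2.27 s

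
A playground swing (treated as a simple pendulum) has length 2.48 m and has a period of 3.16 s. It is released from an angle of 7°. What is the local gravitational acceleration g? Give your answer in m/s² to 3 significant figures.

From T = 2π√(L/g), g = 4π²L/T² = 4π² × 2.48/3.160² = 9.80 m/s².

9.80 m/s²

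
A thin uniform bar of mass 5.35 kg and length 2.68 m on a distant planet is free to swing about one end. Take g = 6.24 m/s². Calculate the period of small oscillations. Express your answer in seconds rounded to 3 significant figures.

For a physical pendulum T = 2π√(I/(mgd)), with d = 1.340 m from pivot to centre of mass.
I_cm = mL²/12 = 5.35 × 2.68²/12 = 3.202 kg·m²; I = I_cm + md² = 3.202 + 5.35 × 1.340² = 12.81 kg·m².
T = 2π√(12.81/(5.35 × 6.24 × 1.340)) = 3.36 s.

3.36 s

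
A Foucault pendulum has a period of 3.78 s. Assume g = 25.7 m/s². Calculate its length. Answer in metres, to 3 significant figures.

From T = 2π√(L/g), L = gT²/(4π²) = 25.7 × 3.780²/(4π²) = 9.30 m.

9.30 m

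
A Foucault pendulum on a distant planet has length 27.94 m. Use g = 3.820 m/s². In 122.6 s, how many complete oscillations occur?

7

T = 2π√(L/g) = 2π√(27.94/3.820) = 16.993 s.
Number of complete oscillations = ⌊122.6/16.993⌋ = ⌊7.2149⌋ = 7.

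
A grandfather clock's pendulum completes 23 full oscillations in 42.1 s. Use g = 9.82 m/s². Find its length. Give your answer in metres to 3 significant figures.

T = 42.1/23 = 1.830 s.
From T = 2π√(L/g), L = gT²/(4π²) = 9.82 × 1.830²/(4π²) = 0.833 m.

0.833 m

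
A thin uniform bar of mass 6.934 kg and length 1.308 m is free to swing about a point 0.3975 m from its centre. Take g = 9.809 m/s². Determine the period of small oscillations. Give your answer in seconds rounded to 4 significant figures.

1.745 s

For a physical pendulum T = 2π√(I/(mgd)), with d = 0.39750 m from pivot to centre of mass.
I_cm = mL²/12 = 6.934 × 1.308²/12 = 0.98859 kg·m²; I = I_cm + md² = 0.98859 + 6.934 × 0.39750² = 2.0842 kg·m².
T = 2π√(2.0842/(6.934 × 9.809 × 0.39750)) = 1.745 s.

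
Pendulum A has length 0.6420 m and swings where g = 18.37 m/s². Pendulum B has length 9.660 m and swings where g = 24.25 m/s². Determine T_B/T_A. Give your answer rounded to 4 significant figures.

T = 2π√(L/g), so T_B/T_A = √((L_B/g_B)/(L_A/g_A)) = √((9.660/24.25)/(0.6420/18.37)) = 3.376.

3.376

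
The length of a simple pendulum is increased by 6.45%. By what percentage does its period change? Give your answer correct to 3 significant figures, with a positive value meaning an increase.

T ∝ √L, so T'/T = √(1.065) = 1.032.
Percentage change in T = (1.032 − 1) × 100% = 3.17%.

3.17%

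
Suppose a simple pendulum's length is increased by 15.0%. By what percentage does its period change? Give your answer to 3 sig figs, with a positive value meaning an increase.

T ∝ √L, so T'/T = √(1.150) = 1.072.
Percentage change in T = (1.072 − 1) × 100% = 7.24%.

7.24%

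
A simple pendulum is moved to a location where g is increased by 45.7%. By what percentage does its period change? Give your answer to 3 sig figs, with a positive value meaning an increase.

T ∝ 1/√g, so T'/T = 1/√(1.457) = 0.8285.
Percentage change in T = (0.8285 − 1) × 100% = -17.2%.

-17.2%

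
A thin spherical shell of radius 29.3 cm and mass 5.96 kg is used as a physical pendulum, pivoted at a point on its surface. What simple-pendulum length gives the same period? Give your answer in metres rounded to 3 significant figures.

The equivalent simple-pendulum length is L_eq = I/(md), where I is about the pivot and d = 0.2930 m.
I_cm = (2/3)mR² = 0.3411 kg·m², so I = I_cm + md² = 0.3411 + 0.5117 = 0.8528 kg·m².
L_eq = 0.8528/(5.96 × 0.2930) = 0.488 m.

0.488 m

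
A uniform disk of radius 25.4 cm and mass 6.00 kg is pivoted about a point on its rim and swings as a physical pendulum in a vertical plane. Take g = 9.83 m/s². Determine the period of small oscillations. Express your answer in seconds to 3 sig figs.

I_cm = ½mr² = 0.1935 kg·m². The pivot is at distance d = 0.254 m from the centre of mass.
By the parallel-axis theorem, I = I_cm + md² = 0.1935 + 0.3871 = 0.5806 kg·m².
T = 2π√(I/(mgd)) = 2π√(0.5806/(6.00 × 9.83 × 0.254)) = 1.24 s.

1.24 s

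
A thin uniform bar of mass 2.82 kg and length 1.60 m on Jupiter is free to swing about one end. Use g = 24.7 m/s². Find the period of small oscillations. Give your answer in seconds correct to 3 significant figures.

1.31 s

For a physical pendulum T = 2π√(I/(mgd)), with d = 0.8000 m from pivot to centre of mass.
I_cm = mL²/12 = 2.82 × 1.60²/12 = 0.6016 kg·m²; I = I_cm + md² = 0.6016 + 2.82 × 0.8000² = 2.406 kg·m².
T = 2π√(2.406/(2.82 × 24.7 × 0.8000)) = 1.31 s.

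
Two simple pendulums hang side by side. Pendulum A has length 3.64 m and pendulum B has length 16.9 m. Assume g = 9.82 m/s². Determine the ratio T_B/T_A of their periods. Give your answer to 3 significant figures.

2.15

T ∝ √L, so T_B/T_A = √(L_B/L_A) = √(16.9/3.64) = 2.15.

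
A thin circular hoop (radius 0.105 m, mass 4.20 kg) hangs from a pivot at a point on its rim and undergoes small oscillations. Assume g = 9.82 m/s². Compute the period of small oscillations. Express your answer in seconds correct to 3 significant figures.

0.919 s

I_cm = mr² = 0.04630 kg·m². The pivot is at distance d = 0.105 m from the centre of mass.
By the parallel-axis theorem, I = I_cm + md² = 0.04630 + 0.04630 = 0.09261 kg·m².
T = 2π√(I/(mgd)) = 2π√(0.09261/(4.20 × 9.82 × 0.105)) = 0.919 s.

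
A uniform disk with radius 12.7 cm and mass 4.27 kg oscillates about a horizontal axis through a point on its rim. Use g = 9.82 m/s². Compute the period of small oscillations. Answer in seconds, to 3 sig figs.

I_cm = ½mr² = 0.03444 kg·m². The pivot is at distance d = 0.127 m from the centre of mass.
By the parallel-axis theorem, I = I_cm + md² = 0.03444 + 0.06887 = 0.1033 kg·m².
T = 2π√(I/(mgd)) = 2π√(0.1033/(4.27 × 9.82 × 0.127)) = 0.875 s.

0.875 s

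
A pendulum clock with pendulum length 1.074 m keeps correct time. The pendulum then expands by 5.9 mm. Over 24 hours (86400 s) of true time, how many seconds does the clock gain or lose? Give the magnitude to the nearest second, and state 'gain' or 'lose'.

lose 236 s

T ∝ √L, so T'/T = √(1.07990/1.074) = 1.00274.
In 86400 s of true time the clock registers 86400/1.00274 = 86163.7 s, so it loses 236 s.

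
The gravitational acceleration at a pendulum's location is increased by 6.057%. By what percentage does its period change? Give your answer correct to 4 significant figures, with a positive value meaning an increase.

-2.898%

T ∝ 1/√g, so T'/T = 1/√(1.0606) = 0.97102.
Percentage change in T = (0.97102 − 1) × 100% = -2.898%.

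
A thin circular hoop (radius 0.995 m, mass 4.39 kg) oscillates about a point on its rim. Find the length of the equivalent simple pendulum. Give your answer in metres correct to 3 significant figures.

The equivalent simple-pendulum length is L_eq = I/(md), where I is about the pivot and d = 0.9950 m.
I_cm = mR² = 4.346 kg·m², so I = I_cm + md² = 4.346 + 4.346 = 8.692 kg·m².
L_eq = 8.692/(4.39 × 0.9950) = 1.99 m.

1.99 m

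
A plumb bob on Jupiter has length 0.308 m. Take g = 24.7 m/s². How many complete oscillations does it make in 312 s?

444

T = 2π√(L/g) = 2π√(0.308/24.7) = 0.7016 s.
Number of complete oscillations = ⌊312/0.7016⌋ = ⌊444.7⌋ = 444.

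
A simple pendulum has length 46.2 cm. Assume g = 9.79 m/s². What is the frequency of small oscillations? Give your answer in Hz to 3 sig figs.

0.733 Hz

T = 2π√(L/g) = 2π√(0.462/9.79) = 1.365 s, so f = 1/T = 0.733 Hz.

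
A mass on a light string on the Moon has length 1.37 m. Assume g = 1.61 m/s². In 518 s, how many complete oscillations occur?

T = 2π√(L/g) = 2π√(1.37/1.61) = 5.796 s.
Number of complete oscillations = ⌊518/5.796⌋ = ⌊89.37⌋ = 89.

89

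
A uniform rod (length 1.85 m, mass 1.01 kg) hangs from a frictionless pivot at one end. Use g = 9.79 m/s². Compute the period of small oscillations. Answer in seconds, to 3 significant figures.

2.23 s

For a physical pendulum T = 2π√(I/(mgd)), with d = 0.9250 m from pivot to centre of mass.
I_cm = mL²/12 = 1.01 × 1.85²/12 = 0.2881 kg·m²; I = I_cm + md² = 0.2881 + 1.01 × 0.9250² = 1.152 kg·m².
T = 2π√(1.152/(1.01 × 9.79 × 0.9250)) = 2.23 s.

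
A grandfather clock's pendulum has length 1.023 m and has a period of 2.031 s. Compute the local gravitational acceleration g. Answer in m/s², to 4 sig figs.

From T = 2π√(L/g), g = 4π²L/T² = 4π² × 1.023/2.0310² = 9.791 m/s².

9.791 m/s²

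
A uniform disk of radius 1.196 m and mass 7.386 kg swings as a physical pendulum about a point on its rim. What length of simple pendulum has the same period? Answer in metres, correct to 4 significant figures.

1.794 m

The equivalent simple-pendulum length is L_eq = I/(md), where I is about the pivot and d = 1.1960 m.
I_cm = ½mR² = 5.2825 kg·m², so I = I_cm + md² = 5.2825 + 10.565 = 15.848 kg·m².
L_eq = 15.848/(7.386 × 1.1960) = 1.794 m.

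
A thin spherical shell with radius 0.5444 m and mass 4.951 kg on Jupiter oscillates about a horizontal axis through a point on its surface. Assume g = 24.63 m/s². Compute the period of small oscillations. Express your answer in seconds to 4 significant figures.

I_cm = (2/3)mr² = 0.97822 kg·m². The pivot is at distance d = 0.5444 m from the centre of mass.
By the parallel-axis theorem, I = I_cm + md² = 0.97822 + 1.4673 = 2.4456 kg·m².
T = 2π√(I/(mgd)) = 2π√(2.4456/(4.951 × 24.63 × 0.5444)) = 1.206 s.

1.206 s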